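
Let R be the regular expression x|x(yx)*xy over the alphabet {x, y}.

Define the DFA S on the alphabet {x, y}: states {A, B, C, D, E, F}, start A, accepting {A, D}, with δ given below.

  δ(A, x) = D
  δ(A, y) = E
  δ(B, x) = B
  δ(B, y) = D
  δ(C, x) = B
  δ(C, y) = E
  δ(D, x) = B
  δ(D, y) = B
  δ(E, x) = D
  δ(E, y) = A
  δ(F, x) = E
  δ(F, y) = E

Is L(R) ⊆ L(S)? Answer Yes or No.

Converting the expression R to a DFA (subset construction, then merging equivalent states) gives the minimal DFA with states {r0, r1, r2, r3, r4, r5, r6}, start state r0, accepting states {r1, r5} and transitions r0: x→r1, y→r2; r1: x→r3, y→r4; r2: x→r2, y→r2; r3: x→r2, y→r5; r4: x→r6, y→r2; r5: x→r2, y→r2; r6: x→r3, y→r4.
Exploring the product automaton R × S from the start pair (r0, A), following both machines on each input symbol, reaches 11 state pairs: (r0, A), (r1, D), (r2, E), (r3, B), (r4, B), (r2, D), (r2, A), (r2, B), (r5, D), (r6, B), (r4, D).
R accepts in {r1, r5} and S accepts in {A, D}. The reachable pairs whose R-component is accepting are (r1, D), (r5, D); in each of them the S-component is accepting too, so the product for L(R) \ L(S) (R-component accepting, S-component rejecting) has no reachable accepting pair and the difference is empty.
Hence every string in L(R) is also in L(S).

Yes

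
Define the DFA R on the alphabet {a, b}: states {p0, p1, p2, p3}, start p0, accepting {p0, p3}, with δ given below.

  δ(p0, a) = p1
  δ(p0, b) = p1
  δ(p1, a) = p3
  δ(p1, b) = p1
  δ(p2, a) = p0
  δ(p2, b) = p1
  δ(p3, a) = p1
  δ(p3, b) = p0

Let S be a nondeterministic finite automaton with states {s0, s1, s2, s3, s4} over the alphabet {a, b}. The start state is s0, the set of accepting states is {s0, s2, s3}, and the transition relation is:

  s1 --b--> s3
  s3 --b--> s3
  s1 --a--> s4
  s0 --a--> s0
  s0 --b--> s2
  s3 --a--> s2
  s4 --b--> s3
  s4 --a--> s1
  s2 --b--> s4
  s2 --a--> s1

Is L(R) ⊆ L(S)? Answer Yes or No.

No

The string ba is in L(R) but not in L(S).
So L(R) ⊄ L(S).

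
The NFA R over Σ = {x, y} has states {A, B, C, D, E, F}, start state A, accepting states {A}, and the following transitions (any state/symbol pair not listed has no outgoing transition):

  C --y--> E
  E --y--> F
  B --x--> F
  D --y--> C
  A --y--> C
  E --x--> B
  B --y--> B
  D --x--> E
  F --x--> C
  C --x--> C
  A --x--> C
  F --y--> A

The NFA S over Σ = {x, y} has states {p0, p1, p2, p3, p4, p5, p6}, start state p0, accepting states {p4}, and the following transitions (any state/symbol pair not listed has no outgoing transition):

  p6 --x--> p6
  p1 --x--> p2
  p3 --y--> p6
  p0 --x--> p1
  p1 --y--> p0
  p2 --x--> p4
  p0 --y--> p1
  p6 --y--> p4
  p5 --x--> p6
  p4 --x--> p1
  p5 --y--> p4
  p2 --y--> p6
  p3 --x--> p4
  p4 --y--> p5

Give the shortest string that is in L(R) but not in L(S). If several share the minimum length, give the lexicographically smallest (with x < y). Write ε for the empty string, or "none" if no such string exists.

The empty string ε is accepted by R but not by S.
Since ε is the unique shortest string, it is the required witness.

ε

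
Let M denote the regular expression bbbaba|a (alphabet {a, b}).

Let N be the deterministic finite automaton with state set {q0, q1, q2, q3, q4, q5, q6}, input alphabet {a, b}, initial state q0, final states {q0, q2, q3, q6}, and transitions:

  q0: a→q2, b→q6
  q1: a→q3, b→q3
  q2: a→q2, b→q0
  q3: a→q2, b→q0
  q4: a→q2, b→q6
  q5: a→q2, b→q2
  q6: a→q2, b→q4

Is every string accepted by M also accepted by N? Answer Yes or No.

Converting the expression M to a DFA (subset construction, then merging equivalent states) gives the minimal DFA with states {m0, m1, m2, m3, m4, m5, m6, m7}, start state m0, accepting states {m1} and transitions m0: a→m1, b→m2; m1: a→m3, b→m3; m2: a→m3, b→m4; m3: a→m3, b→m3; m4: a→m3, b→m5; m5: a→m6, b→m3; m6: a→m3, b→m7; m7: a→m1, b→m3.
Exploring the product automaton M × N from the start pair (m0, q0), following both machines on each input symbol, reaches 11 state pairs: (m0, q0), (m1, q2), (m2, q6), (m3, q2), (m3, q0), (m4, q4), (m3, q6), (m5, q6), (m3, q4), (m6, q2), (m7, q0).
M accepts in {m1} and N accepts in {q0, q2, q3, q6}. The reachable pairs whose M-component is accepting are (m1, q2); in each of them the N-component is accepting too, so the product for L(M) \ L(N) (M-component accepting, N-component rejecting) has no reachable accepting pair and the difference is empty.
Hence every string in L(M) is also in L(N).

Yes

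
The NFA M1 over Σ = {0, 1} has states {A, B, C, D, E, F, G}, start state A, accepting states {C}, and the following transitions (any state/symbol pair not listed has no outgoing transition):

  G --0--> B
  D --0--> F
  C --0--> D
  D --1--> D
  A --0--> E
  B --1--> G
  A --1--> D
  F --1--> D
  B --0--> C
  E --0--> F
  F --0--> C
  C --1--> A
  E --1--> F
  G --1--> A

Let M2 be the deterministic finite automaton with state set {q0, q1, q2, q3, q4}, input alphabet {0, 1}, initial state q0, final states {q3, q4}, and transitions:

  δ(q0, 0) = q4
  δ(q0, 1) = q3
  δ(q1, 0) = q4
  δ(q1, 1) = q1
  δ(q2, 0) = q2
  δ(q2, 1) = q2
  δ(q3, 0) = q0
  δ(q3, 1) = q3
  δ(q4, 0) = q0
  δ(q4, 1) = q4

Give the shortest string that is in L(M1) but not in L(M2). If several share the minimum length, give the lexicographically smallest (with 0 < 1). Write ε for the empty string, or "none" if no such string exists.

The string 010 is accepted by M1 but not by M2.
No shorter string lies in the difference, and 010 is the lexicographically first length-3 string in L(M1) \ L(M2).

010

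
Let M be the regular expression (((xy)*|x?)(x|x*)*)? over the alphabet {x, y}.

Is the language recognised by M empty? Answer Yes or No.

The empty string ε matches the expression, so it belongs to L(M).
Since L(M) contains at least one string, it is not empty.

No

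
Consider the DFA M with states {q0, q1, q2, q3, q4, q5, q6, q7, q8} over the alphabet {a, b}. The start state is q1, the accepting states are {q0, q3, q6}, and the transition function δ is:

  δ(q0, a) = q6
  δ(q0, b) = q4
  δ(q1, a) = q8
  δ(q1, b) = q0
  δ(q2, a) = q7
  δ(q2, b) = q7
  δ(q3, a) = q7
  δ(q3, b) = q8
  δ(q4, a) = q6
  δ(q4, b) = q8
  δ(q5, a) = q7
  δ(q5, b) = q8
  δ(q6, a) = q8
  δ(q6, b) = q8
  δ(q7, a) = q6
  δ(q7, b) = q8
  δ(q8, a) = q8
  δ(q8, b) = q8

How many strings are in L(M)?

The useful subgraph on states {q0, q1, q4, q6} is acyclic, so L(M) is finite; the longest accepting path visits 4 useful states, giving maximum string length 3.
Counting accepting paths from q1 by length: 1 of length 1, 1 of length 2, 1 of length 3. Total 3.

3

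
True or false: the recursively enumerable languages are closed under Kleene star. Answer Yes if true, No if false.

Dovetail over all factorisations of the input into blocks and all step bounds, running the recogniser for L on every block of a factorisation; accept if some factorisation has all of its blocks accepted.
So the recursively enumerable languages are closed under Kleene star.

Yes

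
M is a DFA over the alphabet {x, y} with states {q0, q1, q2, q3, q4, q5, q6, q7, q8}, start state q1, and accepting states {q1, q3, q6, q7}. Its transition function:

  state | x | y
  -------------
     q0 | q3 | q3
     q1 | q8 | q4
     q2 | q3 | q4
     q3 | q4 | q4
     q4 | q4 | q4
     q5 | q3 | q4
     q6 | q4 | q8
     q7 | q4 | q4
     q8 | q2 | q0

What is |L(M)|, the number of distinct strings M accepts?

The useful subgraph on states {q0, q1, q2, q3, q8} is acyclic, so L(M) is finite; the longest accepting path visits 4 useful states, giving maximum string length 3.
Counting accepting paths from q1 by length: 1 of length 0, 3 of length 3. Total 4.

4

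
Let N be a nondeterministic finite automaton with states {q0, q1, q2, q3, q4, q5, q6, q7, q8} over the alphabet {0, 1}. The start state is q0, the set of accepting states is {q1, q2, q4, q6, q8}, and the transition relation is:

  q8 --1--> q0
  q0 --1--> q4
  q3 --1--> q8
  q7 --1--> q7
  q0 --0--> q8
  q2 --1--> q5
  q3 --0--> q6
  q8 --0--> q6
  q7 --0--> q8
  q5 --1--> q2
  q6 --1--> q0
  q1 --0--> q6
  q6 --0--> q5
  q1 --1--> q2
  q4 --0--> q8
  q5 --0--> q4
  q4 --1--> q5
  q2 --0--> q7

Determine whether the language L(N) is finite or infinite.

State q0 is reachable from the start and can reach an accepting state, and it lies on the cycle q0 → q8 → q0.
Traversing that cycle any number of times yields accepted strings of unbounded length, so the language is infinite.

infinite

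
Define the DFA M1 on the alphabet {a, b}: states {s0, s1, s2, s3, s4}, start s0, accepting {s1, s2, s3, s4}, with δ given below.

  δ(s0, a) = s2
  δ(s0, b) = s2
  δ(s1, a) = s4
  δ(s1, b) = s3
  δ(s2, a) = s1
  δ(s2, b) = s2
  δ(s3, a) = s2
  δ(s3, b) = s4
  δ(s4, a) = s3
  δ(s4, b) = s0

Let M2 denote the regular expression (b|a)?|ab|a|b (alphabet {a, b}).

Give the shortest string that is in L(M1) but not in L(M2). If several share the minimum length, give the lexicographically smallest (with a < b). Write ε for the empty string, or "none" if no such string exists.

The string aa is accepted by M1 but not by M2.
No shorter string lies in the difference, and aa is the lexicographically first length-2 string in L(M1) \ L(M2).

aa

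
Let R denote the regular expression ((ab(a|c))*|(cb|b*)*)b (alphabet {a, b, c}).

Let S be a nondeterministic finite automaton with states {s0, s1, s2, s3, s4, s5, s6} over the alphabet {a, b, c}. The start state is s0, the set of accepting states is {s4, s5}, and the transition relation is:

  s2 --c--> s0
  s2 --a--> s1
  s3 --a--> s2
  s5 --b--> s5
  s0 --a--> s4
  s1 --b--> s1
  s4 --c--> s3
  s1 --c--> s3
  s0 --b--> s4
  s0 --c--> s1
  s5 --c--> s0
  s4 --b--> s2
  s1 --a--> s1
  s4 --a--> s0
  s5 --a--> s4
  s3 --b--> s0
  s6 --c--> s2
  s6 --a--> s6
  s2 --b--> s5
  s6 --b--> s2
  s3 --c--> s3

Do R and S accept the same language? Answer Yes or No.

The string bb is accepted by R but rejected by S.
So L(R) ≠ L(S).

No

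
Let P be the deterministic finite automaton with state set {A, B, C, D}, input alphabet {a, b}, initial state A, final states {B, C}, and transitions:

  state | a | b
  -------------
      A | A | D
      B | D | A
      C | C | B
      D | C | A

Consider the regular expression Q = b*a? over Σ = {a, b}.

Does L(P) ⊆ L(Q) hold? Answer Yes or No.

No

The string aba is in L(P) but not in L(Q).
So L(P) ⊄ L(Q).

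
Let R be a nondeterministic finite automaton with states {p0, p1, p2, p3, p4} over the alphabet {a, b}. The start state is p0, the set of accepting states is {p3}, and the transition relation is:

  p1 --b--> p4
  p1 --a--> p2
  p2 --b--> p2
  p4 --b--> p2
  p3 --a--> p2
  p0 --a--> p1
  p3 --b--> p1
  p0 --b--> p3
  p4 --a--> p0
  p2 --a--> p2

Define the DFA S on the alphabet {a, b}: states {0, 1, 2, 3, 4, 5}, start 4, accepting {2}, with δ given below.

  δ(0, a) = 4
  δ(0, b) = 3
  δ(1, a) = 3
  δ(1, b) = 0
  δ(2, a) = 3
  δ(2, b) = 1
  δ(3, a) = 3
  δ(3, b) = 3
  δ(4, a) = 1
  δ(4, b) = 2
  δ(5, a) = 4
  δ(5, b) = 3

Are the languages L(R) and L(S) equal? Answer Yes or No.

Exploring the product automaton R × S from the start pair (p0, 4), following both machines on each input symbol, reaches 5 state pairs: (p0, 4), (p1, 1), (p3, 2), (p2, 3), (p4, 0).
R accepts in {p3} and S accepts in {2}. In every reachable pair the two components are either both accepting — (p3, 2) — or both non-accepting, so no string is accepted by exactly one of the machines: L(R) \ L(S) and L(S) \ L(R) are both empty.
Hence every string is accepted by R iff it is accepted by S, and the two languages coincide.

Yes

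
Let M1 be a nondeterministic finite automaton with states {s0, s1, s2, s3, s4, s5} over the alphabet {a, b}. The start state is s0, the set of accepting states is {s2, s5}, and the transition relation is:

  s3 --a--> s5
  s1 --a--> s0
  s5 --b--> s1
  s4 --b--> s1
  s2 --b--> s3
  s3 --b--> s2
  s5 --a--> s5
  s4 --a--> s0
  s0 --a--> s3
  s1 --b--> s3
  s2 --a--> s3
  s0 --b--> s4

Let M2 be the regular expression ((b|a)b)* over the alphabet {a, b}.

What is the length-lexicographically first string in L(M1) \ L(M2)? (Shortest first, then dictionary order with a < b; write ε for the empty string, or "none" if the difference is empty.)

aa

The string aa is accepted by M1 but not by M2.
No shorter string lies in the difference, and aa is the lexicographically first length-2 string in L(M1) \ L(M2).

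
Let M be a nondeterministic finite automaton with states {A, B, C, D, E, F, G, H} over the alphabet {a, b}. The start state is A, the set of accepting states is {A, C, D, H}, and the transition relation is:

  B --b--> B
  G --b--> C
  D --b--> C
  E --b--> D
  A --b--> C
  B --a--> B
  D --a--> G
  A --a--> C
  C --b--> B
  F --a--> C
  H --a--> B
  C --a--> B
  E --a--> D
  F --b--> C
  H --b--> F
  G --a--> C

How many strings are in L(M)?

The useful subgraph on states {A, C} is acyclic, so L(M) is finite; the longest accepting path visits 2 useful states, giving maximum string length 1.
Counting accepting paths from A by length: 1 of length 0, 2 of length 1. Total 3.

3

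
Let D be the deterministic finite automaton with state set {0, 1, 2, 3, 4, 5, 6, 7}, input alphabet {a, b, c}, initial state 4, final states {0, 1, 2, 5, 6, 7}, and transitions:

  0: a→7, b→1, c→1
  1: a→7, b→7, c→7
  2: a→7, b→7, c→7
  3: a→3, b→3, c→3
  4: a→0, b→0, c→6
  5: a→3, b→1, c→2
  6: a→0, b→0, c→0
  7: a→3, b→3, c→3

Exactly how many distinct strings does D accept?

The useful subgraph on states {0, 1, 4, 6, 7} is acyclic, so L(D) is finite; the longest accepting path visits 5 useful states, giving maximum string length 4.
Counting accepting paths from 4 by length: 3 of length 1, 9 of length 2, 21 of length 3, 18 of length 4. Total 51.

51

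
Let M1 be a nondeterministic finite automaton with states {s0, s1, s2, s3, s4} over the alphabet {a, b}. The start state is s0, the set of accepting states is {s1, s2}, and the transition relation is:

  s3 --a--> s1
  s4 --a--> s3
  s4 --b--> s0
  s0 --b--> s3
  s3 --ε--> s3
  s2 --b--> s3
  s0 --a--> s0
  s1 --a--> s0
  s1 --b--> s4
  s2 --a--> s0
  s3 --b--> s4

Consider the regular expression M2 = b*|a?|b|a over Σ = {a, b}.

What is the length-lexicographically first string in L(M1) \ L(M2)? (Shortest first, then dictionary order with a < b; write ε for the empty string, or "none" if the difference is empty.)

The string ba is accepted by M1 but not by M2.
No shorter string lies in the difference, and ba is the lexicographically first length-2 string in L(M1) \ L(M2).

ba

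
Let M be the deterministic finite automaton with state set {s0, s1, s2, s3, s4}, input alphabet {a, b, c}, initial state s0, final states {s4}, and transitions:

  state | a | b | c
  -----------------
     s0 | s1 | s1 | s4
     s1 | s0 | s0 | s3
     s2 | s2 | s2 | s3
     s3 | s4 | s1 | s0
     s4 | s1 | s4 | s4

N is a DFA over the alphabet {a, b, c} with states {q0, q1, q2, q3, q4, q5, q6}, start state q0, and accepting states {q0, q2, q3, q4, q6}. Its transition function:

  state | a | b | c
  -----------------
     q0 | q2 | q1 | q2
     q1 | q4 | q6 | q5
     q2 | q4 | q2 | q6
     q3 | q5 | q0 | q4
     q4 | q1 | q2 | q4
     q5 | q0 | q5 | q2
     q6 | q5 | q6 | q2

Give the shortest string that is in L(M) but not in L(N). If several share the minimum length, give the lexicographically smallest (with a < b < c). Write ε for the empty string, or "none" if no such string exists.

The string aca is accepted by M but not by N.
No shorter string lies in the difference, and aca is the lexicographically first length-3 string in L(M) \ L(N).

aca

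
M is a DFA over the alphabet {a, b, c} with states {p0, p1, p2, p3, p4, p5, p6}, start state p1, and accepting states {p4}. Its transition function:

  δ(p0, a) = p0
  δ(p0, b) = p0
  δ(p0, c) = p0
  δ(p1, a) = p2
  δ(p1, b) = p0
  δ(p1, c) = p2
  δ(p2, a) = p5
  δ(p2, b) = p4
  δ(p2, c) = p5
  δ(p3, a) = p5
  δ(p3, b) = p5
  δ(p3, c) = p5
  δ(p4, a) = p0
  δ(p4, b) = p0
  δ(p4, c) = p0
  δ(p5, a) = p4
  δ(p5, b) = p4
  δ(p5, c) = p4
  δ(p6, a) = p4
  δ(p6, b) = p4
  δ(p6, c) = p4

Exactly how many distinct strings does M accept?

14

The useful subgraph on states {p1, p2, p4, p5} is acyclic, so L(M) is finite; the longest accepting path visits 4 useful states, giving maximum string length 3.
Counting accepting paths from p1 by length: 2 of length 2, 12 of length 3. Total 14.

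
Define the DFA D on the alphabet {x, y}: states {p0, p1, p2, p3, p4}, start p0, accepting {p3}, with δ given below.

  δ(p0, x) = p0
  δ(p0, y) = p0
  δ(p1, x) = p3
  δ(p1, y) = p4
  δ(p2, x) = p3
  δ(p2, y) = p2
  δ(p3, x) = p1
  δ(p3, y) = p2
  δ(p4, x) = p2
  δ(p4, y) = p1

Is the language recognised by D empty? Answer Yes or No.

Yes

The states reachable from the start state are {p0}.
None of the accepting states {p3} is reachable, so no string is accepted and L(D) = ∅.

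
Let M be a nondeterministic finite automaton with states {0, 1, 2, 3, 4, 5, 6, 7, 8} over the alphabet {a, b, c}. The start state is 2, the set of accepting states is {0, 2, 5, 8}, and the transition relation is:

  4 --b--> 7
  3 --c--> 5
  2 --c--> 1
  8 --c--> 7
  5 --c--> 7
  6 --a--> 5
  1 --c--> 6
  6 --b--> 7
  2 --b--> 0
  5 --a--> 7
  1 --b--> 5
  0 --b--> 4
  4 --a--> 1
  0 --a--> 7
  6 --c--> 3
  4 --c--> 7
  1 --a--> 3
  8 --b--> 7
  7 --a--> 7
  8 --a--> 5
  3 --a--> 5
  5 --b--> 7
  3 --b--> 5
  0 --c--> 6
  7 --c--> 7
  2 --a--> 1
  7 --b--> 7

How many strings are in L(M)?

The useful subgraph on states {0, 1, 2, 3, 4, 5, 6} is acyclic, so L(M) is finite; the longest accepting path visits 7 useful states, giving maximum string length 6.
Counting accepting paths from 2 by length: 1 of length 0, 1 of length 1, 2 of length 2, 9 of length 3, 10 of length 4, 4 of length 5, 3 of length 6. Total 30.

30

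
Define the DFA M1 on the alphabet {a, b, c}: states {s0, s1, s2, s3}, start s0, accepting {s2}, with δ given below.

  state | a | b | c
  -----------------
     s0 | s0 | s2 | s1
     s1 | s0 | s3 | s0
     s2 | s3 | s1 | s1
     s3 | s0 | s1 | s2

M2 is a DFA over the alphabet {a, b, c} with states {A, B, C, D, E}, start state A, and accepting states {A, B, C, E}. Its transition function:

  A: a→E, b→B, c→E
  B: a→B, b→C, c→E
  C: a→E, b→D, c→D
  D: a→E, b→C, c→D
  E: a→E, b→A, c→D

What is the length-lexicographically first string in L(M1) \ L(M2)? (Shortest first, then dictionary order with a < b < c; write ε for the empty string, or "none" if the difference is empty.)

abac

The string abac is accepted by M1 but not by M2.
No shorter string lies in the difference, and abac is the lexicographically first length-4 string in L(M1) \ L(M2).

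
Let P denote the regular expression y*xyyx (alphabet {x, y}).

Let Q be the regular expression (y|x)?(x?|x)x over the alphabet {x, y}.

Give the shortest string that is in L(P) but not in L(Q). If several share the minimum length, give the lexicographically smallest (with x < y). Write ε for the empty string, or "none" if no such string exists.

xyyx

The string xyyx is accepted by P but not by Q.
No shorter string lies in the difference, and xyyx is the lexicographically first length-4 string in L(P) \ L(Q).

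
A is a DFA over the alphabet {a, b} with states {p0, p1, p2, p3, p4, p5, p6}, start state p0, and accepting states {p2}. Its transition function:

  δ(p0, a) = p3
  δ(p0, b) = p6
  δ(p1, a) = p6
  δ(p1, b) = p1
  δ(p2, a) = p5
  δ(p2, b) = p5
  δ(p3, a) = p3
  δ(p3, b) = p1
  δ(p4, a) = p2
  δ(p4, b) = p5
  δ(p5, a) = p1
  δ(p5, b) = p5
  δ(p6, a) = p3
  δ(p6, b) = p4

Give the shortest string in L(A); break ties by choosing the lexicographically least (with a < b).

bba

A breadth-first search from p0 reaches an accepting state first via the path p0 → p6 → p4 → p2 on input bba.
No string of length < 3 is accepted (BFS exhausts all shorter strings without reaching an accepting state), and bba is the lexicographically least accepting string of length 3.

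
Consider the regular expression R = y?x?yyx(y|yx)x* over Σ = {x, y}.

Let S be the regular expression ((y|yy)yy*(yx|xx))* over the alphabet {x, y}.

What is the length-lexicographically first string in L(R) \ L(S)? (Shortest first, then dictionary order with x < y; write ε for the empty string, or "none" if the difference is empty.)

yyxy

The string yyxy is accepted by R but not by S.
No shorter string lies in the difference, and yyxy is the lexicographically first length-4 string in L(R) \ L(S).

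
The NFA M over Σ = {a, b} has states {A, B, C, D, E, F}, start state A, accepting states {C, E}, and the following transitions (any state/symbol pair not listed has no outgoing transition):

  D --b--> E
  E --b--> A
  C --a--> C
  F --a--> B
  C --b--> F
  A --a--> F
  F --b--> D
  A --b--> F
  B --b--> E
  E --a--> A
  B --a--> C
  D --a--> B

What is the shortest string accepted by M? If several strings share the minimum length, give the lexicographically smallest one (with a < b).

A breadth-first search from A reaches an accepting state first via the path A → F → B → C on input aaa.
No string of length < 3 is accepted (BFS exhausts all shorter strings without reaching an accepting state), and aaa is the lexicographically least accepting string of length 3.

aaa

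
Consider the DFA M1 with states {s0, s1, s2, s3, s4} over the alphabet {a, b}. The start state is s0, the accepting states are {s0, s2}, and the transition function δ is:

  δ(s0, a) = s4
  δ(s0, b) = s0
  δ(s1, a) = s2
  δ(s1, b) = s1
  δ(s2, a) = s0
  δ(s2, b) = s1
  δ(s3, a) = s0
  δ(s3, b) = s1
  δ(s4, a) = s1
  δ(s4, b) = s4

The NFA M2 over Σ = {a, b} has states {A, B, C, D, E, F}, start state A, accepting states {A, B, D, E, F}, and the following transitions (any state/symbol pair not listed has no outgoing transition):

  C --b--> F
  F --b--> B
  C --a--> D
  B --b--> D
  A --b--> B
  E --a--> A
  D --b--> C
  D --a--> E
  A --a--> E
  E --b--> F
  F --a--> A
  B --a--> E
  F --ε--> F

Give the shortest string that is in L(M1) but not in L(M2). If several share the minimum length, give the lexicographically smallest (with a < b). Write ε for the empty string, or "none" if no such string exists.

The string bbb is accepted by M1 but not by M2.
No shorter string lies in the difference, and bbb is the lexicographically first length-3 string in L(M1) \ L(M2).

bbb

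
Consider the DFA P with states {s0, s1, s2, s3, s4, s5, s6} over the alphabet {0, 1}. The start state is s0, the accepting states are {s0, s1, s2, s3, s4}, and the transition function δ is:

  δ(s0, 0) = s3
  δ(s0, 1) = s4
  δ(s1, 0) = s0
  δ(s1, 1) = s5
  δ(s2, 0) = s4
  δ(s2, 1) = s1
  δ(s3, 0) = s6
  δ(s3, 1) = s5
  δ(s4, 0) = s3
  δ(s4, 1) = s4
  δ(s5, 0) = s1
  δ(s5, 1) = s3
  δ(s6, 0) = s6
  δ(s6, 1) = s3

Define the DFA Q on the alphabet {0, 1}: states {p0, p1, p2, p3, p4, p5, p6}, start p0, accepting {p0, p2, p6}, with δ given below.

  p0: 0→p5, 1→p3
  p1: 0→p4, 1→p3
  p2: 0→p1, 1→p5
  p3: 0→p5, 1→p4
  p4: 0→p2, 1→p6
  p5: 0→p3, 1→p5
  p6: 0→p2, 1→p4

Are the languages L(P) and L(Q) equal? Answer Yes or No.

No

The string 0 is accepted by P but rejected by Q.
So L(P) ≠ L(Q).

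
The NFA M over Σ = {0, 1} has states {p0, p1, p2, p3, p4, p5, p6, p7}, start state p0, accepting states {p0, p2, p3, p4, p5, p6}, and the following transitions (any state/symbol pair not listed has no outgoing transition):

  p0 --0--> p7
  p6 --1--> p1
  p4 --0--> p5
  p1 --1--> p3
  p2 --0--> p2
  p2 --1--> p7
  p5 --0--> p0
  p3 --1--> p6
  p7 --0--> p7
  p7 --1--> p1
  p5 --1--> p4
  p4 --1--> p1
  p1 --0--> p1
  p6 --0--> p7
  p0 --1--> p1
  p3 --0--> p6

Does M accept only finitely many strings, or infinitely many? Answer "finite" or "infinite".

infinite

State p1 is reachable from the start and can reach an accepting state, and it lies on the cycle p1 → p1.
Traversing that cycle any number of times yields accepted strings of unbounded length, so the language is infinite.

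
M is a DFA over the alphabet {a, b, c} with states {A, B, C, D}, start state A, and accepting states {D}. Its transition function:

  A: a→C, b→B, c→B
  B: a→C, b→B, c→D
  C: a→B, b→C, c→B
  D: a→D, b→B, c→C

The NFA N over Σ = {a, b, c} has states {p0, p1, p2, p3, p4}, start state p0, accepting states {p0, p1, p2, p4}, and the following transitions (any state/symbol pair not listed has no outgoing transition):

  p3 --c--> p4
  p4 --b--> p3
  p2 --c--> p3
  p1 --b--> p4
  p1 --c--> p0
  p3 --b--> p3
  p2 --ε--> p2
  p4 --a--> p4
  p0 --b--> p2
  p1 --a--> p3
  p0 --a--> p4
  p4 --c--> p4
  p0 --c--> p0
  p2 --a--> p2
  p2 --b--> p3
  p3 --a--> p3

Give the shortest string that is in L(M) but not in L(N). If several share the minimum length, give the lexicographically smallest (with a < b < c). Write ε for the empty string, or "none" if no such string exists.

bc

The string bc is accepted by M but not by N.
No shorter string lies in the difference, and bc is the lexicographically first length-2 string in L(M) \ L(N).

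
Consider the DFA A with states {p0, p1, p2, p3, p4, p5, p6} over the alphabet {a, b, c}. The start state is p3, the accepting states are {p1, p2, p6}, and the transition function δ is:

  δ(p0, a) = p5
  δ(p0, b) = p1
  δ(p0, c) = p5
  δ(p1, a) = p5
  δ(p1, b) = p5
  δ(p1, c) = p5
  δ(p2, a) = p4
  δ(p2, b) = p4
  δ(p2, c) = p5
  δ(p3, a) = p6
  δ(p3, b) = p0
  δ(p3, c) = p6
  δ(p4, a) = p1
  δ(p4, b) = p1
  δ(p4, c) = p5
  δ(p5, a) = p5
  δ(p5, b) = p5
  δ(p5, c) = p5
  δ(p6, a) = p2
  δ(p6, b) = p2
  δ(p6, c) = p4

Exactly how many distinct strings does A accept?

The useful subgraph on states {p0, p1, p2, p3, p4, p6} is acyclic, so L(A) is finite; the longest accepting path visits 5 useful states, giving maximum string length 4.
Counting accepting paths from p3 by length: 2 of length 1, 5 of length 2, 4 of length 3, 16 of length 4. Total 27.

27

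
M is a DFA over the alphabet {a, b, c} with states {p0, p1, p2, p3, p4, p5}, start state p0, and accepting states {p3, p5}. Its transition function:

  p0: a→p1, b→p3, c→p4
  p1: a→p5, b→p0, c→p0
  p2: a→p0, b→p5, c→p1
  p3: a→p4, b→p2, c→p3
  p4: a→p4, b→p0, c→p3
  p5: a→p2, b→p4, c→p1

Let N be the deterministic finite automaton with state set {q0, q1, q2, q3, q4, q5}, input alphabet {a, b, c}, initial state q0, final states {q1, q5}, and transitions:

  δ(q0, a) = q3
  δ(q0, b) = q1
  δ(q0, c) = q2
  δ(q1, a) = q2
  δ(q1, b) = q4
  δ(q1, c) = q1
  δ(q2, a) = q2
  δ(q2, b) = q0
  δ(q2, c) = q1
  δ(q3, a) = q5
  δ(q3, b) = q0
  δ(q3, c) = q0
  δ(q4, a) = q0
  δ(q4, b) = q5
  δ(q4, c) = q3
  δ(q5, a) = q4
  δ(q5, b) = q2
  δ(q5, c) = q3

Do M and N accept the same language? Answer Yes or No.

Yes

Exploring the product automaton M × N from the start pair (p0, q0), following both machines on each input symbol, reaches 6 state pairs: (p0, q0), (p1, q3), (p3, q1), (p4, q2), (p5, q5), (p2, q4).
M accepts in {p3, p5} and N accepts in {q1, q5}. In every reachable pair the two components are either both accepting — (p3, q1), (p5, q5) — or both non-accepting, so no string is accepted by exactly one of the machines: L(M) \ L(N) and L(N) \ L(M) are both empty.
Hence every string is accepted by M iff it is accepted by N, and the two languages coincide.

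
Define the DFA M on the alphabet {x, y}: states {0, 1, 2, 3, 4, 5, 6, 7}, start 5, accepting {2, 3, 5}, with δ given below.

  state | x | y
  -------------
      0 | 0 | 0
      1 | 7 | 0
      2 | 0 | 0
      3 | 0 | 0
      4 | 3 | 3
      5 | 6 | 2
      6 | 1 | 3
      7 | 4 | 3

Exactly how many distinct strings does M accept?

6

The useful subgraph on states {1, 2, 3, 4, 5, 6, 7} is acyclic, so L(M) is finite; the longest accepting path visits 6 useful states, giving maximum string length 5.
Counting accepting paths from 5 by length: 1 of length 0, 1 of length 1, 1 of length 2, 1 of length 4, 2 of length 5. Total 6.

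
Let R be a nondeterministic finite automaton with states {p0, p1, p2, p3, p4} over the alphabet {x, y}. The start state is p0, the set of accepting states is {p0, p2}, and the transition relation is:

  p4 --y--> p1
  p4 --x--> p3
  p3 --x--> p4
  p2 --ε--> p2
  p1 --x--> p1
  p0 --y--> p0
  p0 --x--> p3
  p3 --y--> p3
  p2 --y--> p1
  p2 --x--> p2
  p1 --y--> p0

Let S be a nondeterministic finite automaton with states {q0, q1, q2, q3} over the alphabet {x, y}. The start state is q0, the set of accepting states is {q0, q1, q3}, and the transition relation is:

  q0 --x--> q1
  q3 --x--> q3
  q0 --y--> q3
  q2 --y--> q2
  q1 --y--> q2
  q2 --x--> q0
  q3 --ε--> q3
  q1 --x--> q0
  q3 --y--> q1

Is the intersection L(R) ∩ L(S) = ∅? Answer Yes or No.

No

The empty string ε is accepted by both R and S.
Hence L(R) ∩ L(S) ≠ ∅.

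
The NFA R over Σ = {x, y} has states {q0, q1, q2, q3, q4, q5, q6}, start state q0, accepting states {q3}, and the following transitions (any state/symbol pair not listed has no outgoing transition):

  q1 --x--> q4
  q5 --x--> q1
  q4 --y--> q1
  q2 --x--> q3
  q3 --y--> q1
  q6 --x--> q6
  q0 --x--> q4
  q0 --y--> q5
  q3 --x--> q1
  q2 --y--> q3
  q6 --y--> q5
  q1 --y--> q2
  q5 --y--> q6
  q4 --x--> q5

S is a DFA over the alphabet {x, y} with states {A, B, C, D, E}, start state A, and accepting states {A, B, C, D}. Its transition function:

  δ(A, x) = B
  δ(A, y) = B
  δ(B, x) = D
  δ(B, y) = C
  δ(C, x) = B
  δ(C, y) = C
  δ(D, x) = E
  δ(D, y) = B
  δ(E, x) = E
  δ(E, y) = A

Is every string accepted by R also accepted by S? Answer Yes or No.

Exploring the product automaton R × S from the start pair (q0, A), following both machines on each input symbol, reaches 25 state pairs: (q0, A), (q4, B), (q5, B), (q5, D), (q1, C), (q1, D), (q6, C), (q1, E), (q6, B), (q2, C), (q4, E), (q2, B), (q5, C), (q2, A), (q6, D), (q3, B), (q3, C), (q5, E), (q1, A), (q3, D), (q1, B), (q6, E), (q6, A), (q4, D), (q5, A).
R accepts in {q3} and S accepts in {A, B, C, D}. The reachable pairs whose R-component is accepting are (q3, B), (q3, C), (q3, D); in each of them the S-component is accepting too, so the product for L(R) \ L(S) (R-component accepting, S-component rejecting) has no reachable accepting pair and the difference is empty.
Hence every string in L(R) is also in L(S).

Yes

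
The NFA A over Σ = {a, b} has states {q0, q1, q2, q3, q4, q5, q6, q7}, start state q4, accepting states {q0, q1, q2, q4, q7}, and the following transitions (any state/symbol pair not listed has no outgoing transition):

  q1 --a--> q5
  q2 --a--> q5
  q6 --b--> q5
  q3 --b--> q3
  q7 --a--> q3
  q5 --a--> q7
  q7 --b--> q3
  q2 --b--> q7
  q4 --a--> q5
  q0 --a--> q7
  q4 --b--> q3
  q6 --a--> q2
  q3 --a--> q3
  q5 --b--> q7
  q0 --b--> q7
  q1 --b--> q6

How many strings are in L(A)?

3

The useful subgraph on states {q4, q5, q7} is acyclic, so L(A) is finite; the longest accepting path visits 3 useful states, giving maximum string length 2.
Counting accepting paths from q4 by length: 1 of length 0, 2 of length 2. Total 3.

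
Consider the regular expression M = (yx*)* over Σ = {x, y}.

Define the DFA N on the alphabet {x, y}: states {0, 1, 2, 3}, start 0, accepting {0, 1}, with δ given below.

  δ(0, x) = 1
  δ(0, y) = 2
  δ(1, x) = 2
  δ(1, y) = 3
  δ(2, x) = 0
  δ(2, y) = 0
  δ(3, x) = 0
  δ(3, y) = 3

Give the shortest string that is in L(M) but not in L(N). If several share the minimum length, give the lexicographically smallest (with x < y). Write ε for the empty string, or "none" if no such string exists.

y

The string y is accepted by M but not by N.
No shorter string lies in the difference, and y is the lexicographically first length-1 string in L(M) \ L(N).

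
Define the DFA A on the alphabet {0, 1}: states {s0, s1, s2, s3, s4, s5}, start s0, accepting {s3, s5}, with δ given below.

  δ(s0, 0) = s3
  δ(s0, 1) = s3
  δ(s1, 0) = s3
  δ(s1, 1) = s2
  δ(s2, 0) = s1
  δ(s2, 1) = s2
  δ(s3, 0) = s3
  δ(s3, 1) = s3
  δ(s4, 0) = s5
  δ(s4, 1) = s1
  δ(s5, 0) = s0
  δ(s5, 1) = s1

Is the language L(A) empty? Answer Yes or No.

No

The string 0 is accepted: the run s0 → s3 ends in the accepting state s3.
Since at least one string is accepted, L(A) is not empty.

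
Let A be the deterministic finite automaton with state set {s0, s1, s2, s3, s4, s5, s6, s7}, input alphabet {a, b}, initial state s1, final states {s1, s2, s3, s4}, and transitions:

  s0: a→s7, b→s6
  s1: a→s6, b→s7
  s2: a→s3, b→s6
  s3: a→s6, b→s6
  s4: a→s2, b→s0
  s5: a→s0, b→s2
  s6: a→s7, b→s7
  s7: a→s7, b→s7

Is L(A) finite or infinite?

The useful states (reachable from s1 and able to reach an accepting state) are {s1}.
Restricted to these states the transition graph has no cycle, so every accepting path has bounded length and L is finite.

finite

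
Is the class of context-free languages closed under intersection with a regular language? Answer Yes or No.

Yes

Run a PDA for the context-free language and a DFA for the regular one in parallel (product of finite controls, the PDA's stack unchanged, the DFA advancing only on input moves); the product PDA accepts exactly the intersection. (Intersection of two CFLs, by contrast, can fail to be context-free.)
So the context-free languages are closed under intersection with a regular language.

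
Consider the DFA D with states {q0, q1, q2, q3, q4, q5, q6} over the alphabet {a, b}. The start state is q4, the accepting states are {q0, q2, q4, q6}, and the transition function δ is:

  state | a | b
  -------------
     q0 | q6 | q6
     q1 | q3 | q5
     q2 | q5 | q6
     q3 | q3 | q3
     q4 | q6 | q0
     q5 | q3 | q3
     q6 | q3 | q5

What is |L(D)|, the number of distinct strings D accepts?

The useful subgraph on states {q0, q4, q6} is acyclic, so L(D) is finite; the longest accepting path visits 3 useful states, giving maximum string length 2.
Counting accepting paths from q4 by length: 1 of length 0, 2 of length 1, 2 of length 2. Total 5.

5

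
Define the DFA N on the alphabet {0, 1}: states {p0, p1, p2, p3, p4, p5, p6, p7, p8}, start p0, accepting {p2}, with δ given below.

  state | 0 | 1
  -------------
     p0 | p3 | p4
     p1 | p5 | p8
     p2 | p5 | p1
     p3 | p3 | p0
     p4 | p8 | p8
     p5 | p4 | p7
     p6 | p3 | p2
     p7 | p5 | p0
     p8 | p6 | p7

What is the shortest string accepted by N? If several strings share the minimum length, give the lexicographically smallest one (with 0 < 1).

1001

A breadth-first search from p0 reaches an accepting state first via the path p0 → p4 → p8 → p6 → p2 on input 1001.
No string of length < 4 is accepted (BFS exhausts all shorter strings without reaching an accepting state), and 1001 is the lexicographically least accepting string of length 4.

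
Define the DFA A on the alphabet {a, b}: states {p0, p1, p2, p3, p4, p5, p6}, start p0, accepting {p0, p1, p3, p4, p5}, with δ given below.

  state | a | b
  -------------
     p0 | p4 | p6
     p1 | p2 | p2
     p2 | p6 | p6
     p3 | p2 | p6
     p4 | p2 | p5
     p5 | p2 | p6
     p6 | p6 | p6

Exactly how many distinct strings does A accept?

3

The useful subgraph on states {p0, p4, p5} is acyclic, so L(A) is finite; the longest accepting path visits 3 useful states, giving maximum string length 2.
Counting accepting paths from p0 by length: 1 of length 0, 1 of length 1, 1 of length 2. Total 3.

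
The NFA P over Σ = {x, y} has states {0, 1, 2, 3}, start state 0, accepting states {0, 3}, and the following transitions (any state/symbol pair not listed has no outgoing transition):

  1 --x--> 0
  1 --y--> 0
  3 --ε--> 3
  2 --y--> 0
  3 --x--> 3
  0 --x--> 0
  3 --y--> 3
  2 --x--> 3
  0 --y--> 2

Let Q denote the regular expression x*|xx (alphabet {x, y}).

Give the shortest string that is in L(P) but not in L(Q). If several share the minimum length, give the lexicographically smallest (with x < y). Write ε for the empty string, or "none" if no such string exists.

yx

The string yx is accepted by P but not by Q.
No shorter string lies in the difference, and yx is the lexicographically first length-2 string in L(P) \ L(Q).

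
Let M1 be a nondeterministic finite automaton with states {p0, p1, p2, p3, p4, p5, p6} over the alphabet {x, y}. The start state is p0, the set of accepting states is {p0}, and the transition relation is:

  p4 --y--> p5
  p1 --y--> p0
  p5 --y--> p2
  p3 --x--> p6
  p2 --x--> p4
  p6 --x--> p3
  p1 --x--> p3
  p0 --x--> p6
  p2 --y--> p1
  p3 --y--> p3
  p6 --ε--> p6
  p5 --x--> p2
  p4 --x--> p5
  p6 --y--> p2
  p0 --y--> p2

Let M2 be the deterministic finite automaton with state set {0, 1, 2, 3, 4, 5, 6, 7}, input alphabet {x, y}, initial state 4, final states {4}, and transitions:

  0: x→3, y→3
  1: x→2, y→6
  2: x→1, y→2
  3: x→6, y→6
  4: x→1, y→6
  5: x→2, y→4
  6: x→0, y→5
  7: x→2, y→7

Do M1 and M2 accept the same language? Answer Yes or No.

Exploring the product automaton M1 × M2 from the start pair (p0, 4), following both machines on each input symbol, reaches 7 state pairs: (p0, 4), (p6, 1), (p2, 6), (p3, 2), (p4, 0), (p1, 5), (p5, 3).
M1 accepts in {p0} and M2 accepts in {4}. In every reachable pair the two components are either both accepting — (p0, 4) — or both non-accepting, so no string is accepted by exactly one of the machines: L(M1) \ L(M2) and L(M2) \ L(M1) are both empty.
Hence every string is accepted by M1 iff it is accepted by M2, and the two languages coincide.

Yes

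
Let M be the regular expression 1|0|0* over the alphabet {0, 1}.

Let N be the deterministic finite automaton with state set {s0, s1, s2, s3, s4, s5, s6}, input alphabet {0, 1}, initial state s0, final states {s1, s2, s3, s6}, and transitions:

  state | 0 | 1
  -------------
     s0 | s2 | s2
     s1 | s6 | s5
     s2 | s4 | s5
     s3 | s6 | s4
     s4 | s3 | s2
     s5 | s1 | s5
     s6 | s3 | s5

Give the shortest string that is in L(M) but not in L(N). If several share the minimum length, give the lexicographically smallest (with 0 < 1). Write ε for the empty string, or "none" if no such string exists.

ε

The empty string ε is accepted by M but not by N.
Since ε is the unique shortest string, it is the required witness.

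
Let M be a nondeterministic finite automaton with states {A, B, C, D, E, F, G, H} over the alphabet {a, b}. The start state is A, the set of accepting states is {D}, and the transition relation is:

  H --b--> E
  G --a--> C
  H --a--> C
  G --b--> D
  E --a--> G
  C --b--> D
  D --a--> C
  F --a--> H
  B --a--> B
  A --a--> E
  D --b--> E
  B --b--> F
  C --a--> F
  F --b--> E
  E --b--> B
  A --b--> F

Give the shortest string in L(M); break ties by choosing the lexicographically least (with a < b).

A breadth-first search from A reaches an accepting state first via the path A → E → G → D on input aab.
No string of length < 3 is accepted (BFS exhausts all shorter strings without reaching an accepting state), and aab is the lexicographically least accepting string of length 3.

aab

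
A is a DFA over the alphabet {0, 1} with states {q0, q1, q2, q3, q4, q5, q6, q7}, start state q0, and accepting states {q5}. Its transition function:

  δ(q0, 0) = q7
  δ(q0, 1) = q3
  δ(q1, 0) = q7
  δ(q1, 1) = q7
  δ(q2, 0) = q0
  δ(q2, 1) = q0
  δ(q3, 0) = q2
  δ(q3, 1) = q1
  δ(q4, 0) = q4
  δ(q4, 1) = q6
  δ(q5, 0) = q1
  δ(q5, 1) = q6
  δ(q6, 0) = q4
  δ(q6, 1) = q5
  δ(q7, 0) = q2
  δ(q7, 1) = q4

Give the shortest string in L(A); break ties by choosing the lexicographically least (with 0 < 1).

A breadth-first search from q0 reaches an accepting state first via the path q0 → q7 → q4 → q6 → q5 on input 0111.
No string of length < 4 is accepted (BFS exhausts all shorter strings without reaching an accepting state), and 0111 is the lexicographically least accepting string of length 4.

0111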